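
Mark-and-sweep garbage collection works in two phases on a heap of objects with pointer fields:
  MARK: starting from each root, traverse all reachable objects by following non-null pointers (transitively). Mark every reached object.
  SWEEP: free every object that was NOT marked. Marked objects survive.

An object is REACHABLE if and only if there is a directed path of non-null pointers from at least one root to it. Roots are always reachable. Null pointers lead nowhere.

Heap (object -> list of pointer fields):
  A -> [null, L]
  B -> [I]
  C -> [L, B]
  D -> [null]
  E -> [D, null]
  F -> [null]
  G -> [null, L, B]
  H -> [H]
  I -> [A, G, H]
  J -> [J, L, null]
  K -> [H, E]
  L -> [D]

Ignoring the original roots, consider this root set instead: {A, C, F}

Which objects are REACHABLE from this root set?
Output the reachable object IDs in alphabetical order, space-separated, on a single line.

Roots: A C F
Mark A: refs=null L, marked=A
Mark C: refs=L B, marked=A C
Mark F: refs=null, marked=A C F
Mark L: refs=D, marked=A C F L
Mark B: refs=I, marked=A B C F L
Mark D: refs=null, marked=A B C D F L
Mark I: refs=A G H, marked=A B C D F I L
Mark G: refs=null L B, marked=A B C D F G I L
Mark H: refs=H, marked=A B C D F G H I L
Unmarked (collected): E J K

Answer: A B C D F G H I L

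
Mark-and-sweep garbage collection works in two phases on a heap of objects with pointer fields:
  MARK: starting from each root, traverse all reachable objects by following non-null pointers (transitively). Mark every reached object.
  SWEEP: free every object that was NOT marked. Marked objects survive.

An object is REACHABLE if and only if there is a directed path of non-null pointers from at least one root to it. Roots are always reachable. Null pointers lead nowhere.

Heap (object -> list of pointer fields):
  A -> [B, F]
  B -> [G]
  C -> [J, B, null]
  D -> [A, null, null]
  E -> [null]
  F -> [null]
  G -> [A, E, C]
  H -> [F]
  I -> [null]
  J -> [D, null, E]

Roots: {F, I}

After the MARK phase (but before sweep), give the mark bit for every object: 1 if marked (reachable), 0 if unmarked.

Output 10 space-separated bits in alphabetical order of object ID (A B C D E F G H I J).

Answer: 0 0 0 0 0 1 0 0 1 0

Derivation:
Roots: F I
Mark F: refs=null, marked=F
Mark I: refs=null, marked=F I
Unmarked (collected): A B C D E G H J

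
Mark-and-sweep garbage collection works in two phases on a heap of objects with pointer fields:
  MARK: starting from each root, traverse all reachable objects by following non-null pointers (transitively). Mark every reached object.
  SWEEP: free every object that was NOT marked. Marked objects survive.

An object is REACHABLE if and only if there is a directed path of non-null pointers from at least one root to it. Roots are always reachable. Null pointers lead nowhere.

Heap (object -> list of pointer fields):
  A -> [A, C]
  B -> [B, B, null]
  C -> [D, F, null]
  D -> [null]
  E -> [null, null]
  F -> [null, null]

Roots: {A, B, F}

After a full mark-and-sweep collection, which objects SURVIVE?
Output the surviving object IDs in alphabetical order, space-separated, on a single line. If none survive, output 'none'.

Answer: A B C D F

Derivation:
Roots: A B F
Mark A: refs=A C, marked=A
Mark B: refs=B B null, marked=A B
Mark F: refs=null null, marked=A B F
Mark C: refs=D F null, marked=A B C F
Mark D: refs=null, marked=A B C D F
Unmarked (collected): E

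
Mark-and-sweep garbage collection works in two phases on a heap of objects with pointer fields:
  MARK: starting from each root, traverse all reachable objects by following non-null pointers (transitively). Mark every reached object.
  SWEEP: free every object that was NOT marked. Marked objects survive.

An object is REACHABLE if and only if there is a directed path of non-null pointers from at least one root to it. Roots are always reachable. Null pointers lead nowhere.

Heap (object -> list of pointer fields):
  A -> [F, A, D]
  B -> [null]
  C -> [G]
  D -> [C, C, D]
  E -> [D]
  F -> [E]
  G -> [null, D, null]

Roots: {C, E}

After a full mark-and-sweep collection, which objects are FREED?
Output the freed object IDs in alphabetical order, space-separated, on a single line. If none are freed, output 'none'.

Answer: A B F

Derivation:
Roots: C E
Mark C: refs=G, marked=C
Mark E: refs=D, marked=C E
Mark G: refs=null D null, marked=C E G
Mark D: refs=C C D, marked=C D E G
Unmarked (collected): A B F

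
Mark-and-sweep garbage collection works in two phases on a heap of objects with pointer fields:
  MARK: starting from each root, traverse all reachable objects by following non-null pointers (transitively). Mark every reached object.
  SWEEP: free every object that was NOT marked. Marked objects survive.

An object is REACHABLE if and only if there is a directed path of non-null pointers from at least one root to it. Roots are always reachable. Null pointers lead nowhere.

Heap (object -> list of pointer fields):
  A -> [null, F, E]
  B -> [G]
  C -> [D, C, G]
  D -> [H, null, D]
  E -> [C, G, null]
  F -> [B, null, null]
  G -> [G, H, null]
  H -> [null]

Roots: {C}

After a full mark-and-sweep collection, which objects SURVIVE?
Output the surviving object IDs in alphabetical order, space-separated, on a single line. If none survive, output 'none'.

Answer: C D G H

Derivation:
Roots: C
Mark C: refs=D C G, marked=C
Mark D: refs=H null D, marked=C D
Mark G: refs=G H null, marked=C D G
Mark H: refs=null, marked=C D G H
Unmarked (collected): A B E F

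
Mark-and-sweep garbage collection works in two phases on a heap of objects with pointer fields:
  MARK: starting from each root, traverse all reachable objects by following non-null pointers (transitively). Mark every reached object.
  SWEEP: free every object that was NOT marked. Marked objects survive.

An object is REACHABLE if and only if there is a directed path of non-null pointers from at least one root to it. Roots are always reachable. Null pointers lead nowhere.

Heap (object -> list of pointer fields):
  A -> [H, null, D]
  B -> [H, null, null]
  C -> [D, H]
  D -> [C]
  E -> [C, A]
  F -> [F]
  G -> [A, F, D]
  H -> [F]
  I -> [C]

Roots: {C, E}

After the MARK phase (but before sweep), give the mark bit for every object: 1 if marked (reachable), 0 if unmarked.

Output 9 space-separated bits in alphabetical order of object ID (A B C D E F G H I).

Answer: 1 0 1 1 1 1 0 1 0

Derivation:
Roots: C E
Mark C: refs=D H, marked=C
Mark E: refs=C A, marked=C E
Mark D: refs=C, marked=C D E
Mark H: refs=F, marked=C D E H
Mark A: refs=H null D, marked=A C D E H
Mark F: refs=F, marked=A C D E F H
Unmarked (collected): B G I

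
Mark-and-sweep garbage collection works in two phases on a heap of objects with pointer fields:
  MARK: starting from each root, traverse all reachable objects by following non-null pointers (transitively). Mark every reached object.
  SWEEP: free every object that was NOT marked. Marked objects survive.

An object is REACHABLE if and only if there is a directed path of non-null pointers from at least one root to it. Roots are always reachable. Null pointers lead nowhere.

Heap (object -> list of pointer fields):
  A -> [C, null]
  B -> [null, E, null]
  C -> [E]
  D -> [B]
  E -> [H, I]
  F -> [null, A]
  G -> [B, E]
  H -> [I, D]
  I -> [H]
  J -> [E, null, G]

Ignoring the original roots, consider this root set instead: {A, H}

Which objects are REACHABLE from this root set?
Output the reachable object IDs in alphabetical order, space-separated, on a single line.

Roots: A H
Mark A: refs=C null, marked=A
Mark H: refs=I D, marked=A H
Mark C: refs=E, marked=A C H
Mark I: refs=H, marked=A C H I
Mark D: refs=B, marked=A C D H I
Mark E: refs=H I, marked=A C D E H I
Mark B: refs=null E null, marked=A B C D E H I
Unmarked (collected): F G J

Answer: A B C D E H I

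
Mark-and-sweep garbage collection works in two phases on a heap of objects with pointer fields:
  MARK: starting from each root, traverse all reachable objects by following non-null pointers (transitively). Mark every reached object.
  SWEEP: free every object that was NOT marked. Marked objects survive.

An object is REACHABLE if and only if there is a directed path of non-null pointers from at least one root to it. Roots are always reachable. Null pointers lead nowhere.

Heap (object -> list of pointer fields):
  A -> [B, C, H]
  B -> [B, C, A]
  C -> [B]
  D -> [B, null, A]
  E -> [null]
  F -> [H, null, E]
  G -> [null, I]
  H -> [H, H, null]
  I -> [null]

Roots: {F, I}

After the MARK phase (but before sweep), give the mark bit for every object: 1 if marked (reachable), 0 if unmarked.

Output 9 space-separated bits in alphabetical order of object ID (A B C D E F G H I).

Roots: F I
Mark F: refs=H null E, marked=F
Mark I: refs=null, marked=F I
Mark H: refs=H H null, marked=F H I
Mark E: refs=null, marked=E F H I
Unmarked (collected): A B C D G

Answer: 0 0 0 0 1 1 0 1 1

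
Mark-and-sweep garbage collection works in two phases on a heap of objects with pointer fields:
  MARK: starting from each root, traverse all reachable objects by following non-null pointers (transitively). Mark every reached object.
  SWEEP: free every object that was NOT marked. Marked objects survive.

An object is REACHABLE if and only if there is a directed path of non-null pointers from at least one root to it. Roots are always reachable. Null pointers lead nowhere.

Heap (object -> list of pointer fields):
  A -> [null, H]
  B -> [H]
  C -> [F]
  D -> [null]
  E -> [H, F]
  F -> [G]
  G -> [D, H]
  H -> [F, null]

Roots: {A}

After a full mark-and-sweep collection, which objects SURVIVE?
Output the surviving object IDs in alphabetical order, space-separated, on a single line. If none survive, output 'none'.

Answer: A D F G H

Derivation:
Roots: A
Mark A: refs=null H, marked=A
Mark H: refs=F null, marked=A H
Mark F: refs=G, marked=A F H
Mark G: refs=D H, marked=A F G H
Mark D: refs=null, marked=A D F G H
Unmarked (collected): B C E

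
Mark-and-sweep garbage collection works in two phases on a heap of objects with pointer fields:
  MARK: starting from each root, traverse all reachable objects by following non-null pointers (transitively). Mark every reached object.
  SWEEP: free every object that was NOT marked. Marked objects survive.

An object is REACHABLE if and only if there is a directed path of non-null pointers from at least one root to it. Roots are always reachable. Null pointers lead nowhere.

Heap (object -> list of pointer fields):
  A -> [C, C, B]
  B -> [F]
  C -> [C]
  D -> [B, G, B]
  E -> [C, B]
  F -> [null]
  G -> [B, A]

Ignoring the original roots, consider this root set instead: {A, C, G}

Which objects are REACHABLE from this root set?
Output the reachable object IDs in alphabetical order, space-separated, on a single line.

Roots: A C G
Mark A: refs=C C B, marked=A
Mark C: refs=C, marked=A C
Mark G: refs=B A, marked=A C G
Mark B: refs=F, marked=A B C G
Mark F: refs=null, marked=A B C F G
Unmarked (collected): D E

Answer: A B C F G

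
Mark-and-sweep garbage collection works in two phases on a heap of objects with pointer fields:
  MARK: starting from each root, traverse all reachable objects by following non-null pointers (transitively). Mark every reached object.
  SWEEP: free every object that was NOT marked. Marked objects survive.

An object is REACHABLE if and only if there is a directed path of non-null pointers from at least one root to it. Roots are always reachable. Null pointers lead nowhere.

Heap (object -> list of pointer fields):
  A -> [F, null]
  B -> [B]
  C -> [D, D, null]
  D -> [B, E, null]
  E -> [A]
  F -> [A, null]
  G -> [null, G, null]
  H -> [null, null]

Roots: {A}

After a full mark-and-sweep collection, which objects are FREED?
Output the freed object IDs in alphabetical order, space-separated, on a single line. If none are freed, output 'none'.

Roots: A
Mark A: refs=F null, marked=A
Mark F: refs=A null, marked=A F
Unmarked (collected): B C D E G H

Answer: B C D E G H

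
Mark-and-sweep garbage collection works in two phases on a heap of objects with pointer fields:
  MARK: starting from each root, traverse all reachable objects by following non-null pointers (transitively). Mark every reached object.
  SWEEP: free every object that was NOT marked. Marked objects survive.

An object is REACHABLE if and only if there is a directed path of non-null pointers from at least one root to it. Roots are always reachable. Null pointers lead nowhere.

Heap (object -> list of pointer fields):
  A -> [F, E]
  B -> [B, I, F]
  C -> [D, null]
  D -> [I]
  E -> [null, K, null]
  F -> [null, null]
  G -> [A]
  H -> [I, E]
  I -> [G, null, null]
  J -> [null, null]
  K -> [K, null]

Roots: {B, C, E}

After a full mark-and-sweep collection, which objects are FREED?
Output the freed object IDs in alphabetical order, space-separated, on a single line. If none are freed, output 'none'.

Answer: H J

Derivation:
Roots: B C E
Mark B: refs=B I F, marked=B
Mark C: refs=D null, marked=B C
Mark E: refs=null K null, marked=B C E
Mark I: refs=G null null, marked=B C E I
Mark F: refs=null null, marked=B C E F I
Mark D: refs=I, marked=B C D E F I
Mark K: refs=K null, marked=B C D E F I K
Mark G: refs=A, marked=B C D E F G I K
Mark A: refs=F E, marked=A B C D E F G I K
Unmarked (collected): H J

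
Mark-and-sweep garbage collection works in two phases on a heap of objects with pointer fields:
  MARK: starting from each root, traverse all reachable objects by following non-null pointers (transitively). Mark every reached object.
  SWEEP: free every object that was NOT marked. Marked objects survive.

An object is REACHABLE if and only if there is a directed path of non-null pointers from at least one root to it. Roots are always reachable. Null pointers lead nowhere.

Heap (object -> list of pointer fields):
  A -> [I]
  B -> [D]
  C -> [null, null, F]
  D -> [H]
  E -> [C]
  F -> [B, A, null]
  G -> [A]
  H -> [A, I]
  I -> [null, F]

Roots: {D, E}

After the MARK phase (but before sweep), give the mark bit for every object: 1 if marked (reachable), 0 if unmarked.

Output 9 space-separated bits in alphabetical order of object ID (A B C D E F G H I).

Answer: 1 1 1 1 1 1 0 1 1

Derivation:
Roots: D E
Mark D: refs=H, marked=D
Mark E: refs=C, marked=D E
Mark H: refs=A I, marked=D E H
Mark C: refs=null null F, marked=C D E H
Mark A: refs=I, marked=A C D E H
Mark I: refs=null F, marked=A C D E H I
Mark F: refs=B A null, marked=A C D E F H I
Mark B: refs=D, marked=A B C D E F H I
Unmarked (collected): G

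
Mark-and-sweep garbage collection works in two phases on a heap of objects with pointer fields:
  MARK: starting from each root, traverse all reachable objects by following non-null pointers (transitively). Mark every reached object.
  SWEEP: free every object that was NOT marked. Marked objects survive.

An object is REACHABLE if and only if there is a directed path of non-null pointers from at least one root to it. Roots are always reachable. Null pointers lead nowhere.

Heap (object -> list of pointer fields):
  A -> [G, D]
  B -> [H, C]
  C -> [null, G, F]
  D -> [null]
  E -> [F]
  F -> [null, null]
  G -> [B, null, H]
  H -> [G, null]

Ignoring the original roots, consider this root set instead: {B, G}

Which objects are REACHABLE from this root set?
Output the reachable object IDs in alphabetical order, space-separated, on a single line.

Answer: B C F G H

Derivation:
Roots: B G
Mark B: refs=H C, marked=B
Mark G: refs=B null H, marked=B G
Mark H: refs=G null, marked=B G H
Mark C: refs=null G F, marked=B C G H
Mark F: refs=null null, marked=B C F G H
Unmarked (collected): A D E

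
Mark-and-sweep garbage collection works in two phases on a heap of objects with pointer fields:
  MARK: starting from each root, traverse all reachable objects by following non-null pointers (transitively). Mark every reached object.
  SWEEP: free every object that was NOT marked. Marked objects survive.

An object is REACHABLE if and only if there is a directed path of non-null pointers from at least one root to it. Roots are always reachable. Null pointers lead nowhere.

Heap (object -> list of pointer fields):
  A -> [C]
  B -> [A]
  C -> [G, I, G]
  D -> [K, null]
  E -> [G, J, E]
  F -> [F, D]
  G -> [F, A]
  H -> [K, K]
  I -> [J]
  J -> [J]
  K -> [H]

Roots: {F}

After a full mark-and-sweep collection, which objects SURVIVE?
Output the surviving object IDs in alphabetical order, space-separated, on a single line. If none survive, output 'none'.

Roots: F
Mark F: refs=F D, marked=F
Mark D: refs=K null, marked=D F
Mark K: refs=H, marked=D F K
Mark H: refs=K K, marked=D F H K
Unmarked (collected): A B C E G I J

Answer: D F H K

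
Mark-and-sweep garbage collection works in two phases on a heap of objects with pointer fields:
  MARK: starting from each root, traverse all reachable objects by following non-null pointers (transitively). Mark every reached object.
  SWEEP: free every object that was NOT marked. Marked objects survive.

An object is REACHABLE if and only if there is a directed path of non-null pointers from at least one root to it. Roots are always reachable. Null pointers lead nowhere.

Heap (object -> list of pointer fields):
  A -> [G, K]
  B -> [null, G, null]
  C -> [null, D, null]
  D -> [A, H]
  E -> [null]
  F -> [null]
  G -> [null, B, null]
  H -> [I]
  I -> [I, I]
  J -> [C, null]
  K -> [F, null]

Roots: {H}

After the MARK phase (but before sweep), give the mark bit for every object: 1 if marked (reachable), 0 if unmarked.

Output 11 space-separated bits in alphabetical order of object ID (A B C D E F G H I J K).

Answer: 0 0 0 0 0 0 0 1 1 0 0

Derivation:
Roots: H
Mark H: refs=I, marked=H
Mark I: refs=I I, marked=H I
Unmarked (collected): A B C D E F G J K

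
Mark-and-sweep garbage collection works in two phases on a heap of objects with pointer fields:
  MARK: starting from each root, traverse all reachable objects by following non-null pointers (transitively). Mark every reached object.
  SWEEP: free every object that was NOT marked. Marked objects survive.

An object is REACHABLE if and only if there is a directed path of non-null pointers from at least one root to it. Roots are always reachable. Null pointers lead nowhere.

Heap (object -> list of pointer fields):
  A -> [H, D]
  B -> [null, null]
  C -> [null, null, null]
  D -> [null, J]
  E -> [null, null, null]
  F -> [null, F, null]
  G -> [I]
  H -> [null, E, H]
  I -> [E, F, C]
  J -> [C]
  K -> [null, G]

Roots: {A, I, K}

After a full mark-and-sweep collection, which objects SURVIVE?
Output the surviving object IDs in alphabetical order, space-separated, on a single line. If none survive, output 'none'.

Answer: A C D E F G H I J K

Derivation:
Roots: A I K
Mark A: refs=H D, marked=A
Mark I: refs=E F C, marked=A I
Mark K: refs=null G, marked=A I K
Mark H: refs=null E H, marked=A H I K
Mark D: refs=null J, marked=A D H I K
Mark E: refs=null null null, marked=A D E H I K
Mark F: refs=null F null, marked=A D E F H I K
Mark C: refs=null null null, marked=A C D E F H I K
Mark G: refs=I, marked=A C D E F G H I K
Mark J: refs=C, marked=A C D E F G H I J K
Unmarked (collected): B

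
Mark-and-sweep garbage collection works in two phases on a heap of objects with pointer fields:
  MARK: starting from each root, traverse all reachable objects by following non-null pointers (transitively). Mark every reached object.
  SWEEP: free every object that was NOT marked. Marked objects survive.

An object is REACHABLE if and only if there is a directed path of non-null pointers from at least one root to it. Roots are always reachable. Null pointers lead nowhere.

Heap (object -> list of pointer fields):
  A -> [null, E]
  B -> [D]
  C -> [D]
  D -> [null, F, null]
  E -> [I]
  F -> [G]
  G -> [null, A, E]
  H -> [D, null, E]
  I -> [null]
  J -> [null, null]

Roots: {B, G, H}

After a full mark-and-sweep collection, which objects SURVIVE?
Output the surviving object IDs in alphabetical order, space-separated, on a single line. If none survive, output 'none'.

Answer: A B D E F G H I

Derivation:
Roots: B G H
Mark B: refs=D, marked=B
Mark G: refs=null A E, marked=B G
Mark H: refs=D null E, marked=B G H
Mark D: refs=null F null, marked=B D G H
Mark A: refs=null E, marked=A B D G H
Mark E: refs=I, marked=A B D E G H
Mark F: refs=G, marked=A B D E F G H
Mark I: refs=null, marked=A B D E F G H I
Unmarked (collected): C J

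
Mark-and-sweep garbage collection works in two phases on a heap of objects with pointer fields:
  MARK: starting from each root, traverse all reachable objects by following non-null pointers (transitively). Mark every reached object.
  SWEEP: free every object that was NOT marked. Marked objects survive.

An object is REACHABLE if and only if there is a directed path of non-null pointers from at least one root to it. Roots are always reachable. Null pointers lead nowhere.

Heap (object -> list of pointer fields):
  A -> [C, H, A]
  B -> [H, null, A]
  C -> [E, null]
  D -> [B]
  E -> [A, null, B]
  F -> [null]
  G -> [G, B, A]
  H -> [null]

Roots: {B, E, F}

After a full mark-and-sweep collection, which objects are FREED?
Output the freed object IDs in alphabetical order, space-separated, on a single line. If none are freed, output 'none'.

Roots: B E F
Mark B: refs=H null A, marked=B
Mark E: refs=A null B, marked=B E
Mark F: refs=null, marked=B E F
Mark H: refs=null, marked=B E F H
Mark A: refs=C H A, marked=A B E F H
Mark C: refs=E null, marked=A B C E F H
Unmarked (collected): D G

Answer: D G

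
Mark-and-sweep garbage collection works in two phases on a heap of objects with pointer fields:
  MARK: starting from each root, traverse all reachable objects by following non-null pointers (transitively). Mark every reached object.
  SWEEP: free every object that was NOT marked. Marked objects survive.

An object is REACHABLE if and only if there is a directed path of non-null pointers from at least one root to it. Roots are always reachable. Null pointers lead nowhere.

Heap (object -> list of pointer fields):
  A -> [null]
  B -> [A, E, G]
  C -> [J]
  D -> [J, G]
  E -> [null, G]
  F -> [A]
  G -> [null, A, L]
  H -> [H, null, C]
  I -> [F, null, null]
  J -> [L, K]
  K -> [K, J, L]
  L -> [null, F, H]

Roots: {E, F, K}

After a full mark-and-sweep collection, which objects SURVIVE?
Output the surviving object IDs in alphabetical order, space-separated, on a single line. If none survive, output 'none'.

Roots: E F K
Mark E: refs=null G, marked=E
Mark F: refs=A, marked=E F
Mark K: refs=K J L, marked=E F K
Mark G: refs=null A L, marked=E F G K
Mark A: refs=null, marked=A E F G K
Mark J: refs=L K, marked=A E F G J K
Mark L: refs=null F H, marked=A E F G J K L
Mark H: refs=H null C, marked=A E F G H J K L
Mark C: refs=J, marked=A C E F G H J K L
Unmarked (collected): B D I

Answer: A C E F G H J K L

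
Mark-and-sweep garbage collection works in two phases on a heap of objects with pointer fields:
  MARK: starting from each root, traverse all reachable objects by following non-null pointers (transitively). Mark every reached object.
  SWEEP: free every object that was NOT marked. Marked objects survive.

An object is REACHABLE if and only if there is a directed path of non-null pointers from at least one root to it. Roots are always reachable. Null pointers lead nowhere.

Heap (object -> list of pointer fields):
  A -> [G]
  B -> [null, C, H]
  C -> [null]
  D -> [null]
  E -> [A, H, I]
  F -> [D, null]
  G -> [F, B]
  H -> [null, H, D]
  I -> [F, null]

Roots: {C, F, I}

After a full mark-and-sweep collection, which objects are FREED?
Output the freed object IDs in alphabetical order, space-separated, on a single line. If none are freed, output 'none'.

Answer: A B E G H

Derivation:
Roots: C F I
Mark C: refs=null, marked=C
Mark F: refs=D null, marked=C F
Mark I: refs=F null, marked=C F I
Mark D: refs=null, marked=C D F I
Unmarked (collected): A B E G H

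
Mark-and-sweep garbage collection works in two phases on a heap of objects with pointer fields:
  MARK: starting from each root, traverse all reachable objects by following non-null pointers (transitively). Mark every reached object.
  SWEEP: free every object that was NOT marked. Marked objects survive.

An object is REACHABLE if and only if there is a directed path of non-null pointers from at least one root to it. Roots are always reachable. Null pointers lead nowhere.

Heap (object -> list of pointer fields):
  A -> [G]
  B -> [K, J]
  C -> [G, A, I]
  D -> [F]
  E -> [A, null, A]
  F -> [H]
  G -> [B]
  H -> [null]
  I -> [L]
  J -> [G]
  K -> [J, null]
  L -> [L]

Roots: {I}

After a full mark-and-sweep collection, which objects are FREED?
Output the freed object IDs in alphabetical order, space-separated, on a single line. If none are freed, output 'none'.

Roots: I
Mark I: refs=L, marked=I
Mark L: refs=L, marked=I L
Unmarked (collected): A B C D E F G H J K

Answer: A B C D E F G H J K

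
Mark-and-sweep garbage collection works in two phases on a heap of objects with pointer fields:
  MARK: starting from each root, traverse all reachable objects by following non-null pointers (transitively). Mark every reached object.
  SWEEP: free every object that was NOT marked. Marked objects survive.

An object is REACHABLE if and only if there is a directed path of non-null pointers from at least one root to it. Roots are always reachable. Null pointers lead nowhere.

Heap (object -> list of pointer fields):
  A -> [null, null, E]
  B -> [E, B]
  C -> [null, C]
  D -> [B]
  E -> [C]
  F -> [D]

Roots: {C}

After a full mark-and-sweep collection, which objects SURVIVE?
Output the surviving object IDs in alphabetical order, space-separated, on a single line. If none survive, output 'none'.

Answer: C

Derivation:
Roots: C
Mark C: refs=null C, marked=C
Unmarked (collected): A B D E F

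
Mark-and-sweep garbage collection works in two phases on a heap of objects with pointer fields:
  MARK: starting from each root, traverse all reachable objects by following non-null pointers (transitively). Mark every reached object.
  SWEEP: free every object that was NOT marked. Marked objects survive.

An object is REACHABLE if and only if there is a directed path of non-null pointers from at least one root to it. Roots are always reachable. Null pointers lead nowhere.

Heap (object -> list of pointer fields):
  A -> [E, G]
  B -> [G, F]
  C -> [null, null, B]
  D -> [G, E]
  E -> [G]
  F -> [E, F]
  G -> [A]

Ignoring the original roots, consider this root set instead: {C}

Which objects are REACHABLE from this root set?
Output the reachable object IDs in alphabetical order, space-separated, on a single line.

Roots: C
Mark C: refs=null null B, marked=C
Mark B: refs=G F, marked=B C
Mark G: refs=A, marked=B C G
Mark F: refs=E F, marked=B C F G
Mark A: refs=E G, marked=A B C F G
Mark E: refs=G, marked=A B C E F G
Unmarked (collected): D

Answer: A B C E F G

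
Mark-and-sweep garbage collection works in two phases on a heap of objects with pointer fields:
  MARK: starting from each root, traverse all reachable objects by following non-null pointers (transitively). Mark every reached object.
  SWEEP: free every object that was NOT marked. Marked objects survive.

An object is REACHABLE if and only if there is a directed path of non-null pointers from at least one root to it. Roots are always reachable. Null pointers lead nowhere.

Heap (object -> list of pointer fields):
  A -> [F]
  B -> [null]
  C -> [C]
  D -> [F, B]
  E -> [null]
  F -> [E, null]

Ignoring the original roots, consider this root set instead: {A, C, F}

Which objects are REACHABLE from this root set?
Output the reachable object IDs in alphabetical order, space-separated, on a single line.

Roots: A C F
Mark A: refs=F, marked=A
Mark C: refs=C, marked=A C
Mark F: refs=E null, marked=A C F
Mark E: refs=null, marked=A C E F
Unmarked (collected): B D

Answer: A C E F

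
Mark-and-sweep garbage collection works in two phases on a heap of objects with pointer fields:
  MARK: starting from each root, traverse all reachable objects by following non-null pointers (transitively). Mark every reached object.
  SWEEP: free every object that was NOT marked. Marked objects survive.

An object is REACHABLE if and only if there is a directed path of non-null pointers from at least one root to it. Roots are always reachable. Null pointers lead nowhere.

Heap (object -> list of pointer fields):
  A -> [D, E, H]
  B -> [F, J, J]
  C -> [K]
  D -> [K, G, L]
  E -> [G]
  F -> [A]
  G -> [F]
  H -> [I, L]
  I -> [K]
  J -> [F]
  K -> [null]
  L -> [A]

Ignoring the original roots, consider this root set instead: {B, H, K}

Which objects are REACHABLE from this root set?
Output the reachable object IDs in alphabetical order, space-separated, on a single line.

Roots: B H K
Mark B: refs=F J J, marked=B
Mark H: refs=I L, marked=B H
Mark K: refs=null, marked=B H K
Mark F: refs=A, marked=B F H K
Mark J: refs=F, marked=B F H J K
Mark I: refs=K, marked=B F H I J K
Mark L: refs=A, marked=B F H I J K L
Mark A: refs=D E H, marked=A B F H I J K L
Mark D: refs=K G L, marked=A B D F H I J K L
Mark E: refs=G, marked=A B D E F H I J K L
Mark G: refs=F, marked=A B D E F G H I J K L
Unmarked (collected): C

Answer: A B D E F G H I J K L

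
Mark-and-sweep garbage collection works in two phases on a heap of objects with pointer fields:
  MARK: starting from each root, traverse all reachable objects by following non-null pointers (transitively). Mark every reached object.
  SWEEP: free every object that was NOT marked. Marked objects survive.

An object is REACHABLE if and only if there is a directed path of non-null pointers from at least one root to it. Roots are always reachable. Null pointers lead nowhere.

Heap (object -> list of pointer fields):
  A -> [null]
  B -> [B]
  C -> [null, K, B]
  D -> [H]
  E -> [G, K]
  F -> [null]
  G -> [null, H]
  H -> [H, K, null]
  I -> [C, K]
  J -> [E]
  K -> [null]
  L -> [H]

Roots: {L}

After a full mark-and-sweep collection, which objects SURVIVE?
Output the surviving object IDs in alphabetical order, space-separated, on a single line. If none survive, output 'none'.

Answer: H K L

Derivation:
Roots: L
Mark L: refs=H, marked=L
Mark H: refs=H K null, marked=H L
Mark K: refs=null, marked=H K L
Unmarked (collected): A B C D E F G I J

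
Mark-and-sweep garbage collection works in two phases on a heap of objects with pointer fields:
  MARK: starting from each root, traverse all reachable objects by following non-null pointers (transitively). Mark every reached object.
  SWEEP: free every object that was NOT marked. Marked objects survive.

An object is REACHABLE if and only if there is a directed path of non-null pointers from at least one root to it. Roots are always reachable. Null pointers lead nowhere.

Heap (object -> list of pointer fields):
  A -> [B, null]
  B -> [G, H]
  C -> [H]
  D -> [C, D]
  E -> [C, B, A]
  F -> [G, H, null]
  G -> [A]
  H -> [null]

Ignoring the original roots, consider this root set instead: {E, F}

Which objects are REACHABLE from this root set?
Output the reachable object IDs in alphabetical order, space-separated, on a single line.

Answer: A B C E F G H

Derivation:
Roots: E F
Mark E: refs=C B A, marked=E
Mark F: refs=G H null, marked=E F
Mark C: refs=H, marked=C E F
Mark B: refs=G H, marked=B C E F
Mark A: refs=B null, marked=A B C E F
Mark G: refs=A, marked=A B C E F G
Mark H: refs=null, marked=A B C E F G H
Unmarked (collected): D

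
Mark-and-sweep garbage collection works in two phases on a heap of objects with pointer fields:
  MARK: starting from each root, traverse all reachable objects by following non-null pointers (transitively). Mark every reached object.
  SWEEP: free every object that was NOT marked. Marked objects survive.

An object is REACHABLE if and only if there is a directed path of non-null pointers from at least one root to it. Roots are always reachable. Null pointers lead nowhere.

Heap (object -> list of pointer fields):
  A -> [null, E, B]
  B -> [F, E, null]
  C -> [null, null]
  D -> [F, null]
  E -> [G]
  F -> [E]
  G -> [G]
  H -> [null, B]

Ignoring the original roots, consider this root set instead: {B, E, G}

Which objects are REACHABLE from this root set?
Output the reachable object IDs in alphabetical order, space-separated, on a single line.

Answer: B E F G

Derivation:
Roots: B E G
Mark B: refs=F E null, marked=B
Mark E: refs=G, marked=B E
Mark G: refs=G, marked=B E G
Mark F: refs=E, marked=B E F G
Unmarked (collected): A C D H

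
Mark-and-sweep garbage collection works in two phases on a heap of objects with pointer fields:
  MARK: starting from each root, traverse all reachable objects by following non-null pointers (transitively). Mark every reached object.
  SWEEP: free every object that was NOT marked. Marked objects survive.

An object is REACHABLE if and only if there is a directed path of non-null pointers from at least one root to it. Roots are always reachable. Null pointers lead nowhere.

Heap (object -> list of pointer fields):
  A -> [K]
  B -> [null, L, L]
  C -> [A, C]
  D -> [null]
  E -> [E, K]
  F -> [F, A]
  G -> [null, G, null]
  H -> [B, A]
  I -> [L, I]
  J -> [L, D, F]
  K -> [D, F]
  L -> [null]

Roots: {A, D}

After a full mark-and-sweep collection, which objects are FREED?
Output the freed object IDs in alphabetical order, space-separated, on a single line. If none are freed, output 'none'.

Roots: A D
Mark A: refs=K, marked=A
Mark D: refs=null, marked=A D
Mark K: refs=D F, marked=A D K
Mark F: refs=F A, marked=A D F K
Unmarked (collected): B C E G H I J L

Answer: B C E G H I J L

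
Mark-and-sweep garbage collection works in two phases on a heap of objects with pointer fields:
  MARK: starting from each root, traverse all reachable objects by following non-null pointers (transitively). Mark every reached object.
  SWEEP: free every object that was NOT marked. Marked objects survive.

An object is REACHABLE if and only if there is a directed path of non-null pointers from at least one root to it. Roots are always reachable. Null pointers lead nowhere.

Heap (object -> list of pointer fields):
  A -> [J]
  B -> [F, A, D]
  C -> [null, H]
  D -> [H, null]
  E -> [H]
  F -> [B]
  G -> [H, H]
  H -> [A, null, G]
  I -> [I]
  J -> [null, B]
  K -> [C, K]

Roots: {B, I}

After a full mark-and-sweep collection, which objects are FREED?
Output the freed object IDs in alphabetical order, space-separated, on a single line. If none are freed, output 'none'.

Answer: C E K

Derivation:
Roots: B I
Mark B: refs=F A D, marked=B
Mark I: refs=I, marked=B I
Mark F: refs=B, marked=B F I
Mark A: refs=J, marked=A B F I
Mark D: refs=H null, marked=A B D F I
Mark J: refs=null B, marked=A B D F I J
Mark H: refs=A null G, marked=A B D F H I J
Mark G: refs=H H, marked=A B D F G H I J
Unmarked (collected): C E K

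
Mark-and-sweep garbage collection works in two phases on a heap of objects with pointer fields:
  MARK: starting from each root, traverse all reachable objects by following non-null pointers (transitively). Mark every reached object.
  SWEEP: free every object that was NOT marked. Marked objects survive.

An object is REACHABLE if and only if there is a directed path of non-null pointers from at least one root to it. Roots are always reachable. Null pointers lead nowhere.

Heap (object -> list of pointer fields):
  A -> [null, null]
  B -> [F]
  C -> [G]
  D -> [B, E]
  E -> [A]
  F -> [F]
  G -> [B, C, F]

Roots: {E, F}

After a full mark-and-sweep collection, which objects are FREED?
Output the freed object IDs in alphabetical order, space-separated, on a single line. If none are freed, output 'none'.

Answer: B C D G

Derivation:
Roots: E F
Mark E: refs=A, marked=E
Mark F: refs=F, marked=E F
Mark A: refs=null null, marked=A E F
Unmarked (collected): B C D G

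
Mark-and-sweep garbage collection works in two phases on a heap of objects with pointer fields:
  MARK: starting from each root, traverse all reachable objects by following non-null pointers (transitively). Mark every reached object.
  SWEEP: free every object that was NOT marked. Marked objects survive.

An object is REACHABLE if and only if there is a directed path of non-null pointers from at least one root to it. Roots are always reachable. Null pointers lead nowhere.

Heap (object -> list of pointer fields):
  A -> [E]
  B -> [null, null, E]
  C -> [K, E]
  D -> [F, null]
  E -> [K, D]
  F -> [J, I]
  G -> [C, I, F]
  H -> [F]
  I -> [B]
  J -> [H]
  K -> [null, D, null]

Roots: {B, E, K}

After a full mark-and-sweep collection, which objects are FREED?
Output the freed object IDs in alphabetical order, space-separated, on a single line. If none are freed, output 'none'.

Roots: B E K
Mark B: refs=null null E, marked=B
Mark E: refs=K D, marked=B E
Mark K: refs=null D null, marked=B E K
Mark D: refs=F null, marked=B D E K
Mark F: refs=J I, marked=B D E F K
Mark J: refs=H, marked=B D E F J K
Mark I: refs=B, marked=B D E F I J K
Mark H: refs=F, marked=B D E F H I J K
Unmarked (collected): A C G

Answer: A C G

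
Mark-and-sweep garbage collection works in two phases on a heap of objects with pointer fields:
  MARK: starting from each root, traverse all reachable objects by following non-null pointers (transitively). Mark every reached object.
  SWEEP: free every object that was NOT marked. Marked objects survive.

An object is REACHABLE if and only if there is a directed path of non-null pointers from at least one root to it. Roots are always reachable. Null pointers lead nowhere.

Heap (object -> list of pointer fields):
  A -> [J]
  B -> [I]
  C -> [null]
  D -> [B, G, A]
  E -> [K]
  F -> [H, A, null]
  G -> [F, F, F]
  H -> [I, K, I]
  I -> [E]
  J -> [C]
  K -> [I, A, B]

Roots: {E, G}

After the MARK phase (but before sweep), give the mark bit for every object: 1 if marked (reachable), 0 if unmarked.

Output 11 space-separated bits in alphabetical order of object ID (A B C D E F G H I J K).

Roots: E G
Mark E: refs=K, marked=E
Mark G: refs=F F F, marked=E G
Mark K: refs=I A B, marked=E G K
Mark F: refs=H A null, marked=E F G K
Mark I: refs=E, marked=E F G I K
Mark A: refs=J, marked=A E F G I K
Mark B: refs=I, marked=A B E F G I K
Mark H: refs=I K I, marked=A B E F G H I K
Mark J: refs=C, marked=A B E F G H I J K
Mark C: refs=null, marked=A B C E F G H I J K
Unmarked (collected): D

Answer: 1 1 1 0 1 1 1 1 1 1 1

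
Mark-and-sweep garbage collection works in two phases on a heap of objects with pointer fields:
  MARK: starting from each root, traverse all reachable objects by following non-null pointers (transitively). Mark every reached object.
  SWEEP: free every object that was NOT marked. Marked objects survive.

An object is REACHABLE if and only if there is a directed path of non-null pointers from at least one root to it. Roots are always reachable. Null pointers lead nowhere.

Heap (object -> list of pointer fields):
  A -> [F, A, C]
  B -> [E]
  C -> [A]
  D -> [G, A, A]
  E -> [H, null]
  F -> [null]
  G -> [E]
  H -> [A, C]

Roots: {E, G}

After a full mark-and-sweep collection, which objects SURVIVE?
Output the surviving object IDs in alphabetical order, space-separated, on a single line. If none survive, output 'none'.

Answer: A C E F G H

Derivation:
Roots: E G
Mark E: refs=H null, marked=E
Mark G: refs=E, marked=E G
Mark H: refs=A C, marked=E G H
Mark A: refs=F A C, marked=A E G H
Mark C: refs=A, marked=A C E G H
Mark F: refs=null, marked=A C E F G H
Unmarked (collected): B D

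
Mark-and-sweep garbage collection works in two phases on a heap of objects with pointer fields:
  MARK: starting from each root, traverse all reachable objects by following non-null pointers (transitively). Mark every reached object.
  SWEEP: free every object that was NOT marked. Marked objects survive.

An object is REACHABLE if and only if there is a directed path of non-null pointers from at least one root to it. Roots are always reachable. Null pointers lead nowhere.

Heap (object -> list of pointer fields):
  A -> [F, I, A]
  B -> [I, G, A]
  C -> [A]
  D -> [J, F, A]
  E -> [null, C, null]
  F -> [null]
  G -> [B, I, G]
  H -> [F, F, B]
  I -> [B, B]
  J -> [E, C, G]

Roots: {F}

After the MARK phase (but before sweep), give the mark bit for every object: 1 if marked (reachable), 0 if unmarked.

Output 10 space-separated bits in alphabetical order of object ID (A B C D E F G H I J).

Answer: 0 0 0 0 0 1 0 0 0 0

Derivation:
Roots: F
Mark F: refs=null, marked=F
Unmarked (collected): A B C D E G H I J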